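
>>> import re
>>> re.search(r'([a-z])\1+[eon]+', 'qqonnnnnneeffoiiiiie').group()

`\1` is not a pattern — it's the concrete string captured by group 1, re-applied verbatim.
`search` walks the string left to right and returns the first match it finds.
The match spans [0:11] → 'qqonnnnnnee'.
Captured: group 1 = 'q'.

'qqonnnnnnee'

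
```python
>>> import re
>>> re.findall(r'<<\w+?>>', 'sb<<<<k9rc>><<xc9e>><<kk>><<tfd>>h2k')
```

['<<k9rc>>', '<<xc9e>>', '<<kk>>', '<<tfd>>']

With no groups in the pattern, `findall` gives back each whole match — 4 here.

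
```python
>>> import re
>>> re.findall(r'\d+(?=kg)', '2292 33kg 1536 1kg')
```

['33', '1']

The lookaround is zero-width — it requires the adjacent text to match without consuming it, so the asserted text isn't part of the match.
Scanning left to right: at [5:7] → '33'; at [15:16] → '1'.
With no groups in the pattern, `findall` gives back each whole match — 2 here.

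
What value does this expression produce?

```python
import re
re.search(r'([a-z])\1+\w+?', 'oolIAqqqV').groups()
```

The backreference `\1` re-matches whatever the first group consumed, character for character.
`search` walks the string left to right and returns the first match it finds.
The match spans [0:3] → 'ool'.
Captured: group 1 = 'o'.

('o',)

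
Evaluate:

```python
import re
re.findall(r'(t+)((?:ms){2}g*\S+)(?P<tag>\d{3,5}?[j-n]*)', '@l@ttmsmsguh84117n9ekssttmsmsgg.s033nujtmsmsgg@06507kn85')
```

Pattern: one or more of a literal 't' (captured); then the literal 'ms' repeated 2 times, then zero or more of the literal 'g', then one or more of a non-whitespace character (captured); then 3 to 5 of a digit (lazy), then zero or more of a character in [j-n] (captured as 'tag').
With 3 capturing groups, `findall` returns a 3-tuple per match.

[('tt', 'msmsguh84117n9ekssttmsmsgg.s033nujtmsmsgg@06', '507kn')]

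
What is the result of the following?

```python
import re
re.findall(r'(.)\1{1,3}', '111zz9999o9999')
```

['1', 'z', '9', '9']

`\1` is not a pattern — it's the concrete string captured by group 1, re-applied verbatim.
Matches: at [0:3] match '111', group 1 = '1'; at [3:5] match 'zz', group 1 = 'z'; at [5:9] match '9999', group 1 = '9'; at [10:14] match '9999', group 1 = '9'.
Because there's exactly one group, `findall` drops the full match and keeps group 1 from each hit.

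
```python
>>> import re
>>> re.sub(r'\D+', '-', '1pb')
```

'1-'

This matches one or more of a non-digit.
Matches: at [1:3] → 'pb'.
Each match is replaced by '-'.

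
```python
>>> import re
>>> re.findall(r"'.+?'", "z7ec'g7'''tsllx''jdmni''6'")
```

["'g7'", "''tsllx'", "'jdmni'", "'6'"]

With the lazy modifier that quantifier settles for the fewest repetitions that let the rest of the pattern succeed (the atoms after it are unaffected and can still be greedy).
With no groups in the pattern, `findall` gives back each whole match — 4 here.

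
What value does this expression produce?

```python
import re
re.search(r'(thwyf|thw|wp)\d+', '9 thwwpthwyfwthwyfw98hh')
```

None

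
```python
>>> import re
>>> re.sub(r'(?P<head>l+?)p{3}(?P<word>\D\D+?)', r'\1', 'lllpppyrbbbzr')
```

'lllbbbzr'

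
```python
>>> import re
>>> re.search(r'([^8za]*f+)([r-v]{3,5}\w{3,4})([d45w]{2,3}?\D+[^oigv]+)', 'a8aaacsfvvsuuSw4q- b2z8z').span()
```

(5, 24)

The match spans [5:24] → 'csfvvsuuSw4q- b2z8z'.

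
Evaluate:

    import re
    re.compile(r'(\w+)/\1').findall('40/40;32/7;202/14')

`\1` is not a pattern — it's the concrete string captured by group 1, re-applied verbatim.
Scanning left to right: at [0:5] match '40/40', group 1 = '40'.
Because there's exactly one group, `findall` drops the full match and keeps group 1 from the one hit.

['40']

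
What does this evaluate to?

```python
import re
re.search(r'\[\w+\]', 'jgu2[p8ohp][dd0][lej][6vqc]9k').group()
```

'[p8ohp]'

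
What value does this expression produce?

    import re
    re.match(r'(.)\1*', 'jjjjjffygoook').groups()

('j',)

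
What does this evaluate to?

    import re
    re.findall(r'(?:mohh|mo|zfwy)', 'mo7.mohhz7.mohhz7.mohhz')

['mo', 'mohh', 'mohh', 'mohh']

Alternation isn't longest-match — the leftmost alternative that fits at this position is chosen.
Scanning left to right: at [0:2] → 'mo'; at [4:8] → 'mohh'; at [11:15] → 'mohh'; at [18:22] → 'mohh'.
No capturing groups, so `findall` returns the 4 full match strings.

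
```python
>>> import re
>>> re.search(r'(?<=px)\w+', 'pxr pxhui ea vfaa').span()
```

(2, 3)

Lookahead/lookbehind check context without consuming it, so the matched span excludes the asserted characters.
`re.search` scans for the first position where the pattern succeeds.
The match spans [2:3] → 'r'.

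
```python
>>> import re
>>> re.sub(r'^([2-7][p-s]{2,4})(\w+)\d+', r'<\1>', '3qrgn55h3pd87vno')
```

The pattern matches anchored at the start of the string; then a character in [2-7], then 2 to 4 of a character in [p-s] (captured); then one or more of a word character (captured); then one or more of a digit.
Matches: at [0:13] → '3qrgn55h3pd87'.
`\1` in the replacement pulls in group 1's text for each match.

'<3qr>vno'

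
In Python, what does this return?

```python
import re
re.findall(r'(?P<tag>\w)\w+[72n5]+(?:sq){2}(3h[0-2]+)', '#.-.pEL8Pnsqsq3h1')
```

Pattern: a word character (captured as 'tag'); then one or more of a word character, then one or more of one of [72n5], then the literal 'sq' repeated 2 times; then the literal '3h', then one or more of a character in [0-2] (captured).
2 groups means the one result is a tuple of 2 captured strings — 1 here.

[('p', '3h1')]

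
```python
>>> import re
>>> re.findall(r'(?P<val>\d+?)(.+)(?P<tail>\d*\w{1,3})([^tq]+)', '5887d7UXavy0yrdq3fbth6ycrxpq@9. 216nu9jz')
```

The pattern matches one or more of a digit (lazy) (captured as 'val'); then one or more of any character (captured); then zero or more of a digit, then 1 to 3 of a word character (captured as 'tail'); then one or more of any character except [tq] (captured).
A non-greedy quantifier consumes as few characters as it can — just enough that the remainder of the pattern still matches from where it stops; whatever follows it matches normally.
Scanning left to right: at [0:40] match '5887d7UXavy0yrdq3fbth6ycrxpq@9. 216nu9jz', groups = ('5', '887d7UXavy0yrdq3fbth6ycrxpq@9. 216nu9', 'j', 'z').
`findall` packs the 4 group values into a tuple for every match.

[('5', '887d7UXavy0yrdq3fbth6ycrxpq@9. 216nu9', 'j', 'z')]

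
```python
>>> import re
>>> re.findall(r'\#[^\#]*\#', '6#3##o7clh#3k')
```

Matches: at [1:4] → '#3#'; at [4:11] → '#o7clh#'.
Since nothing is captured, `findall` lists the 2 matched substrings directly.

['#3#', '#o7clh#']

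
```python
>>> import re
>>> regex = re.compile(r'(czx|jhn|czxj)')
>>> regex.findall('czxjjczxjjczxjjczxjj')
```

['czx', 'czx', 'czx', 'czx']

The regex engine tests alternatives in the order written; an earlier branch that matches wins even if a later one would match more.
One capturing group, so `findall` returns just the captured substring from each match — 4 in all.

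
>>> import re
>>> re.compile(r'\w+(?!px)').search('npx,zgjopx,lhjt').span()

A negative assertion filters positions out without eating any characters.
`search` walks the string left to right and returns the first match it finds.
The match spans [0:3] → 'npx'.

(0, 3)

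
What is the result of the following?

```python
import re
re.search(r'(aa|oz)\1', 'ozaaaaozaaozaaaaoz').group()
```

'aaaa'

The backreference `\1` re-matches whatever the first group consumed, character for character.
`re.search` scans for the first position where the pattern succeeds.
The match spans [2:6] → 'aaaa'.
Captured: group 1 = 'aa'.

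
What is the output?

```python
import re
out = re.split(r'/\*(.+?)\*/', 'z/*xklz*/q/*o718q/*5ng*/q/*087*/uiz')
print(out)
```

With a capturing group present, the delimiter's captured portion is kept in the result list.

['z', 'xklz', 'q', 'o718q/*5ng', 'q', '087', 'uiz']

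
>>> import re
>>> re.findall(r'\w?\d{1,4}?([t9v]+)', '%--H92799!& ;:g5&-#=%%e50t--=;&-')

This matches optionally a word character, then 1 to 4 of a digit (lazy); then one or more of one of [t9v] (captured).
A `+?`/`*?`/`{m,n}?` starts at its minimum and grows only as far as needed for what follows to match.
Matches: at [3:9] match 'H92799', group 1 = '99'; at [22:26] match 'e50t', group 1 = 't'.
With a single group, `findall` returns only what that group captured — 2 items.

['99', 't']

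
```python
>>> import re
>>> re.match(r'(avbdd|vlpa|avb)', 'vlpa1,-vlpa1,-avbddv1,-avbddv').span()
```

(0, 4)

With `match`, the pattern is implicitly anchored at the beginning.
The match spans [0:4] → 'vlpa'.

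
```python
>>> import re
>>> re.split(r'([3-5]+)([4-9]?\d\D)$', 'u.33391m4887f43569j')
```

['u.33391m4887f', '435', '69j', '']

This matches one or more of a character in [3-5] (captured); then optionally a character in [4-9], then a digit, then a non-digit (captured); then anchored at the end.
Matches to split on: at [13:19] → '43569j'.
`re.split` interleaves the captured-group text with the surrounding fragments.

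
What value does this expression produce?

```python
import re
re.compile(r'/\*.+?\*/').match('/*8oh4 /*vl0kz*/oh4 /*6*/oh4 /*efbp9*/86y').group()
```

'/*8oh4 /*vl0kz*/'

`re.match` only tries the pattern at the start of the string.
The match spans [0:16] → '/*8oh4 /*vl0kz*/'.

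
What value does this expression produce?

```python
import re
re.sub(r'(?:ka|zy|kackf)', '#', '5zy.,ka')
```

'5#.,#'

Matches: at [1:3] → 'zy'; at [5:7] → 'ka'.
`sub` substitutes '#' at each match site.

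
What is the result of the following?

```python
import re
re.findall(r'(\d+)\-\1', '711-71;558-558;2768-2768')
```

['558', '2768']

`\1` has to match the exact text group 1 already captured.
Matches: at [7:14] match '558-558', group 1 = '558'; at [15:24] match '2768-2768', group 1 = '2768'.
One capturing group, so `findall` returns just the captured substring from each match — 2 in all.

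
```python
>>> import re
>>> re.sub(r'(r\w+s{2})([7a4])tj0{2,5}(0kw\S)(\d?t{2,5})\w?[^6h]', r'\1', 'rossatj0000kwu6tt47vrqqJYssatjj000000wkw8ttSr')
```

'rossvrqqJYssatjj000000wkw8ttSr'

Pattern: a literal 'r', then one or more of a word character, then exactly 2 of a literal 's' (captured); then one of [7a4] (captured); then the literal 'tj', then 2 to 5 of the literal '0'; then the literal '0kw', then a non-whitespace character (captured); then optionally a digit, then 2 to 5 of a literal 't' (captured); then optionally a word character, then any character except [6h].
Matches: at [0:19] → 'rossatj0000kwu6tt47'.
Each match is replaced using the text its own group 1 captured.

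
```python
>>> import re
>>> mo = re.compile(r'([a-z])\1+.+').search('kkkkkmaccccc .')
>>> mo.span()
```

(0, 14)

`\1` is not a pattern — it's the concrete string captured by group 1, re-applied verbatim.
Unlike `match`, `search` isn't anchored — it looks for the pattern anywhere in the string.
The match spans [0:14] → 'kkkkkmaccccc .'.
Captured: group 1 = 'k'.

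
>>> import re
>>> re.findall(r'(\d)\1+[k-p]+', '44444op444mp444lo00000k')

['4', '4', '4', '0']

`\1` is not a pattern — it's the concrete string captured by group 1, re-applied verbatim.
Matches: at [0:7] match '44444op', group 1 = '4'; at [7:12] match '444mp', group 1 = '4'; at [12:17] match '444lo', group 1 = '4'; at [17:23] match '00000k', group 1 = '0'.
`findall` collects group 1 from each match (4 total).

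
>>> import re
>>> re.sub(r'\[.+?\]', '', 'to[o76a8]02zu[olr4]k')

Every occurrence is swapped for ''.

'to02zuk'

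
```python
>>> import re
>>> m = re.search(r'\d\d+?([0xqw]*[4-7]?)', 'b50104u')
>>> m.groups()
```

('',)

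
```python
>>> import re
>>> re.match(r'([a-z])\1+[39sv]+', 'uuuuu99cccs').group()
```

'uuuuu99'

`match` is anchored at position 0; if the pattern doesn't fit there, it returns None.
The match spans [0:7] → 'uuuuu99'.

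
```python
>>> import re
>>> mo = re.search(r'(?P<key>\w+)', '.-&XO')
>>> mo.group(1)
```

'XO'

The match spans [3:5] → 'XO'.
Captured: group 1 = 'XO'.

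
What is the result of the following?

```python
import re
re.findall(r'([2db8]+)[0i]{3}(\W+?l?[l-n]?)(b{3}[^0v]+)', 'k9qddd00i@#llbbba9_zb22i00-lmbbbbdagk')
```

This matches one or more of one of [2db8] (captured); then exactly 3 of one of [0i]; then one or more of a non-word character (lazy), then optionally a literal 'l', then optionally a character in [l-n] (captured); then exactly 3 of a literal 'b', then one or more of any character except [0v] (captured).
Walking the string: at [3:24] match 'ddd00i@#llbbba9_zb22i', groups = ('ddd', '@#ll', 'bbba9_zb22i').
3 groups means the one result is a tuple of 3 captured strings — 1 here.

[('ddd', '@#ll', 'bbba9_zb22i')]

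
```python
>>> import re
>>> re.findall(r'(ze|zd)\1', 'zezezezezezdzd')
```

The backreference `\1` re-matches whatever the first group consumed, character for character.
Matches: at [0:4] match 'zeze', group 1 = 'ze'; at [4:8] match 'zeze', group 1 = 'ze'; at [10:14] match 'zdzd', group 1 = 'zd'.
With a single group, `findall` returns only what that group captured — 3 items.

['ze', 'ze', 'zd']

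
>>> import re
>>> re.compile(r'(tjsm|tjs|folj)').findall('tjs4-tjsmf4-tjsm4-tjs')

Alternation tries branches left to right and keeps the first one that lets the overall match succeed at that position.
Matches: at [0:3] match 'tjs', group 1 = 'tjs'; at [5:9] match 'tjsm', group 1 = 'tjsm'; at [12:16] match 'tjsm', group 1 = 'tjsm'; at [18:21] match 'tjs', group 1 = 'tjs'.
Because there's exactly one group, `findall` drops the full match and keeps group 1 from each hit.

['tjs', 'tjsm', 'tjsm', 'tjs']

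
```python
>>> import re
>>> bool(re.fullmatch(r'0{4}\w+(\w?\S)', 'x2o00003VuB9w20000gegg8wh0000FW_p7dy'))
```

The pattern matches exactly 4 of the literal '0', then one or more of a word character; then optionally a word character, then a non-whitespace character (captured).
`re.fullmatch` requires the pattern to consume the entire string.
Here the string isn't matched end-to-end, so the call returns None, and `bool(None)` is False.

False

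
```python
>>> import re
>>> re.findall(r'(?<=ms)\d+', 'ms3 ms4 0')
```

Lookahead/lookbehind check context without consuming it, so the matched span excludes the asserted characters.
Matches: at [2:3] → '3'; at [6:7] → '4'.
`findall` yields the raw match text (2 of them) because the pattern has no groups.

['3', '4']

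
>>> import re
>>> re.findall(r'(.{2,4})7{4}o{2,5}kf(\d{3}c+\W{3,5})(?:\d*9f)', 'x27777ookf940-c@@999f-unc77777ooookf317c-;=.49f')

This matches 2 to 4 of any character (captured); then exactly 4 of a literal '7', then 2 to 5 of a literal 'o', then the literal 'kf'; then exactly 3 of a digit, then one or more of the literal 'c', then 3 to 5 of a non-word character (captured); then zero or more of a digit, then the literal '9f' (non-capturing group).
Scanning left to right: at [22:47] match 'unc77777ooookf317c-;=.49f', groups = ('unc7', '317c-;=.').
Multiple groups make `findall` return tuples — one 2-tuple for the one match.

[('unc7', '317c-;=.')]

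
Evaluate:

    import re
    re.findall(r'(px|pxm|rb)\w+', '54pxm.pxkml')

['px', 'px']

With a single group, `findall` returns only what that group captured — 2 items.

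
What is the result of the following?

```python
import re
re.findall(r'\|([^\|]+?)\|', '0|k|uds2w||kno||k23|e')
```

Matches: at [1:4] match '|k|', group 1 = 'k'; at [10:15] match '|kno|', group 1 = 'kno'; at [15:20] match '|k23|', group 1 = 'k23'.
One capturing group, so `findall` returns just the captured substring from each match — 3 in all.

['k', 'kno', 'k23']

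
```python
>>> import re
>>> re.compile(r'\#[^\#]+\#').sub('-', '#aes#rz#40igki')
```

'-rz#40igki'

Matches: at [0:5] → '#aes#'.
Every occurrence is swapped for '-'.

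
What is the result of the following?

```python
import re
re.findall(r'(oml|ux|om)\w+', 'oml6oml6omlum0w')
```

['oml']

The regex engine tests alternatives in the order written; an earlier branch that matches wins even if a later one would match more.
Walking the string: at [0:15] match 'oml6oml6omlum0w', group 1 = 'oml'.
One capturing group, so `findall` returns just the captured substring from the one match — 1 in all.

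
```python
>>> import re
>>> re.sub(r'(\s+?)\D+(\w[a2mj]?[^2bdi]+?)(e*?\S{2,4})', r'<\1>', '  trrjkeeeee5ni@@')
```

'< >'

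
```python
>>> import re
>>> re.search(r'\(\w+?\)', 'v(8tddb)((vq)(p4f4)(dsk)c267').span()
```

(1, 8)

`re.search` scans for the first position where the pattern succeeds.
The match spans [1:8] → '(8tddb)'.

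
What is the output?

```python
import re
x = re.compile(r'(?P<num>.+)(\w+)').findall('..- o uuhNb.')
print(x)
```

This matches one or more of any character (captured as 'num'); then one or more of a word character (captured).
Scanning left to right: at [0:11] match '..- o uuhNb', groups = ('..- o uuhN', 'b').
`findall` packs the 2 group values into a tuple for every match.

[('..- o uuhN', 'b')]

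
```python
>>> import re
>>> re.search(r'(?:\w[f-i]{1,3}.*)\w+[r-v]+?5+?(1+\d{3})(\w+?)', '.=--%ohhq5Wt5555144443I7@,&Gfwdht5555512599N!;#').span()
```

A `+?`/`*?`/`{m,n}?` starts at its minimum and grows only as far as needed for what follows to match.
The match spans [5:43] → 'ohhq5Wt5555144443I7@,&Gfwdht5555512599'.

(5, 43)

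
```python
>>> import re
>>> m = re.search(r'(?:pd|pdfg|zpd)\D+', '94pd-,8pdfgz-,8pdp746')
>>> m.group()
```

'pd-,'

`re.search` tries every starting position until one works.
The match spans [2:6] → 'pd-,'.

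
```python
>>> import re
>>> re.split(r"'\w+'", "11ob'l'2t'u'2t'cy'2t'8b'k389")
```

['11ob', '2t', '2t', '2t', 'k389']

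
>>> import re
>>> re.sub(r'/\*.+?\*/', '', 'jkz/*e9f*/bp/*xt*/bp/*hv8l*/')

'jkzbpbp'

Lazy quantifiers expand one character at a time until the remainder of the pattern can match.
Matches: at [3:10] → '/*e9f*/'; at [12:18] → '/*xt*/'; at [20:28] → '/*hv8l*/'.
Each match is replaced by ''.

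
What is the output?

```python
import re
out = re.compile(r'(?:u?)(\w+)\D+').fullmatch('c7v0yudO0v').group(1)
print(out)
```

c7v0yudO0

The pattern matches optionally a literal 'u' (non-capturing group); then one or more of a word character (captured); then one or more of a non-digit.
`re.fullmatch` requires the pattern to consume the entire string.
The match spans [0:10] → 'c7v0yudO0v'.
Captured: group 1 = 'c7v0yudO0'.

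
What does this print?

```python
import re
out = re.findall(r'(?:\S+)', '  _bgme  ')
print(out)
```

['_bgme']

`findall` yields the raw match text (1 of them) because the pattern has no groups.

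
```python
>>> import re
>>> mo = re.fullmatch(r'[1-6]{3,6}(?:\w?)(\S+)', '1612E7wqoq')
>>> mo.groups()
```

The match spans [0:10] → '1612E7wqoq'.
Captured: group 1 = '7wqoq'.

('7wqoq',)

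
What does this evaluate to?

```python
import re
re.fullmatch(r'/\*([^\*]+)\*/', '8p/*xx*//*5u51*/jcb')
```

For `fullmatch`, every character of the input must be accounted for by the pattern.
Here there's no way to consume every character, so the call returns None.

None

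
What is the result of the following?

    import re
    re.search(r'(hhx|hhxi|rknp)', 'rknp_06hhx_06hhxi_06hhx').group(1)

The match spans [0:4] → 'rknp'.
Captured: group 1 = 'rknp'.

'rknp'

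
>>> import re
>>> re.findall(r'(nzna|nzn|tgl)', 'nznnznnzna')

['nzn', 'nzn', 'nzna']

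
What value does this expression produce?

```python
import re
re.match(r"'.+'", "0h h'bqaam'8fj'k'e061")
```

`re.match` only tries the pattern at the start of the string.
Here the pattern fails at index 0, so the call returns None.

None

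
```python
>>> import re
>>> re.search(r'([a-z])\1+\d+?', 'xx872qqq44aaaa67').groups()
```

('x',)

`\1` is not a pattern — it's the concrete string captured by group 1, re-applied verbatim.
Unlike `match`, `search` isn't anchored — it looks for the pattern anywhere in the string.
The match spans [0:3] → 'xx8'.
Captured: group 1 = 'x'.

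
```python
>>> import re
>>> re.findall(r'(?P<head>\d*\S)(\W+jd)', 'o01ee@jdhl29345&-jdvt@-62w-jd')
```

[('e', '@jd'), ('29345&', '-jd'), ('62w', '-jd')]

This matches zero or more of a digit, then a non-whitespace character (captured as 'head'); then one or more of a non-word character, then the literal 'jd' (captured).
Matches: at [4:8] match 'e@jd', groups = ('e', '@jd'); at [10:19] match '29345&-jd', groups = ('29345&', '-jd'); at [23:29] match '62w-jd', groups = ('62w', '-jd').
2 groups means each result is a tuple of 2 captured strings — 3 here.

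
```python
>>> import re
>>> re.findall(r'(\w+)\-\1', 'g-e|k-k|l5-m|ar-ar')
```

`\1` is not a pattern — it's the concrete string captured by group 1, re-applied verbatim.
Matches: at [4:7] match 'k-k', group 1 = 'k'; at [13:18] match 'ar-ar', group 1 = 'ar'.
With a single group, `findall` returns only what that group captured — 2 items.

['k', 'ar']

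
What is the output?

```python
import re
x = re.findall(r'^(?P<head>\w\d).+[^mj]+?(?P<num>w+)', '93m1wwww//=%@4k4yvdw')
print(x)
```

Multiple groups make `findall` return tuples — one 2-tuple for the one match.

[('93', 'w')]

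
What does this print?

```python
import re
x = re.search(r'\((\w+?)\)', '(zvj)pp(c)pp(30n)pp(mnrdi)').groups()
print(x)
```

`re.search` scans for the first position where the pattern succeeds.
The match spans [0:5] → '(zvj)'.
Captured: group 1 = 'zvj'.

('zvj',)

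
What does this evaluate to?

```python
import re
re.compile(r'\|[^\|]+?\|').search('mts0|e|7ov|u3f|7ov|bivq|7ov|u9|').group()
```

'|e|'

`re.search` scans for the first position where the pattern succeeds.
The match spans [4:7] → '|e|'.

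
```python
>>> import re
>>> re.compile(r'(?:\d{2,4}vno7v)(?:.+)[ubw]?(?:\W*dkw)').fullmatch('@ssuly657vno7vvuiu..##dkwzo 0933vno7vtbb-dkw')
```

Pattern: 2 to 4 of a digit, then the literal 'vn', then the literal 'o7v' (non-capturing group); then one or more of any character (non-capturing group); then optionally one of [ubw]; then zero or more of a non-word character, then the literal 'dkw' (non-capturing group).
`re.fullmatch` is like wrapping the pattern in `^…$` (in single-line mode).
Here the pattern can't cover the whole string, so the call returns None.

None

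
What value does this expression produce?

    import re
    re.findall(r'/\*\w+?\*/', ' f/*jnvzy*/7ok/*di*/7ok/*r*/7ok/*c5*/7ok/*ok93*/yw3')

['/*jnvzy*/', '/*di*/', '/*r*/', '/*c5*/', '/*ok93*/']

`findall` yields the raw match text (5 of them) because the pattern has no groups.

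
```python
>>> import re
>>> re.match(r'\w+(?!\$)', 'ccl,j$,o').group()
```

The negative lookahead/lookbehind blocks any match where the forbidden context is present.
`re.match` won't scan ahead — the pattern has to work from the very first character.
The match spans [0:3] → 'ccl'.

'ccl'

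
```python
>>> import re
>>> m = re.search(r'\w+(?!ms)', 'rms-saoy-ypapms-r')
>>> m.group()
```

'rms'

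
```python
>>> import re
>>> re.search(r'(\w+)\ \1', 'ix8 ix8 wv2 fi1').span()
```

A backreference is literal: `\1` must see the identical characters the first group matched.
`re.search` scans for the first position where the pattern succeeds.
The match spans [0:7] → 'ix8 ix8'.
Captured: group 1 = 'ix8'.

(0, 7)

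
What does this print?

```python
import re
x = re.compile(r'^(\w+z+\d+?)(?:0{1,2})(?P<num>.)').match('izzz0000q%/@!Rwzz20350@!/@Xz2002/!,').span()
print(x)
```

(0, 8)

`match` is anchored at position 0; if the pattern doesn't fit there, it returns None.
The match spans [0:8] → 'izzz0000'.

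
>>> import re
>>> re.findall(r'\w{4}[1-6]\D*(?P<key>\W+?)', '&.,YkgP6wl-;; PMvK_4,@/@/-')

[' ', '-']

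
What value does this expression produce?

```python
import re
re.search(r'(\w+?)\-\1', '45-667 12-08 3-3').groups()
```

After group 1 captures some text, `\1` only succeeds where that same text appears again.
`re.search` scans for the first position where the pattern succeeds.
The match spans [13:16] → '3-3'.
Captured: group 1 = '3'.

('3',)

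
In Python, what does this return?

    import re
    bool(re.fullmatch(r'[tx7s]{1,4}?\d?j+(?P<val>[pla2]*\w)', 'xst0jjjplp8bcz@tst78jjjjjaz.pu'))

False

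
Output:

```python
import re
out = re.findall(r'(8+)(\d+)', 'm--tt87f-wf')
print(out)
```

[('8', '7')]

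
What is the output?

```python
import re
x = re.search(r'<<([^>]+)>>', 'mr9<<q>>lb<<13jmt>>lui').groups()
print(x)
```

('q',)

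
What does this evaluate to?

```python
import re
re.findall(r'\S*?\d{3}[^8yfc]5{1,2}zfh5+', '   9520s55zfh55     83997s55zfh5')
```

['9520s55zfh55', '83997s55zfh5']

This matches zero or more of a non-whitespace character (lazy), then exactly 3 of a digit, then any character except [8yfc]; then 1 to 2 of a literal '5', then the literal 'zfh', then one or more of a literal '5'.
Matches: at [3:15] → '9520s55zfh55'; at [20:32] → '83997s55zfh5'.
No capturing groups, so `findall` returns the 2 full match strings.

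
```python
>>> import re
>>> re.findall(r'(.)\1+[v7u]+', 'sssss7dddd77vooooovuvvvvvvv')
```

['s', 'd', 'o']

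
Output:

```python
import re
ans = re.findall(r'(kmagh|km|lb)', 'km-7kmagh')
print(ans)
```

['km', 'kmagh']

Alternation isn't longest-match — the leftmost alternative that fits at this position is chosen.
Walking the string: at [0:2] match 'km', group 1 = 'km'; at [4:9] match 'kmagh', group 1 = 'kmagh'.
With a single group, `findall` returns only what that group captured — 2 items.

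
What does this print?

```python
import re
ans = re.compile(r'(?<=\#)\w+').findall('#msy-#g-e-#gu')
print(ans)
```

The lookaround is zero-width — it requires the adjacent text to match without consuming it, so the asserted text isn't part of the match.
Scanning left to right: at [1:4] → 'msy'; at [6:7] → 'g'; at [11:13] → 'gu'.
`findall` yields the raw match text (3 of them) because the pattern has no groups.

['msy', 'g', 'gu']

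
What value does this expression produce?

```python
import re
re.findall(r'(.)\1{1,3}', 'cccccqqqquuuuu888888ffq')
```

['c', 'q', 'u', '8', '8', 'f']

A backreference is literal: `\1` must see the identical characters the first group matched.
`findall` collects group 1 from each match (6 total).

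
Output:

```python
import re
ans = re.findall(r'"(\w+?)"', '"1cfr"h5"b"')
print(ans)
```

Matches: at [0:6] match '"1cfr"', group 1 = '1cfr'; at [8:11] match '"b"', group 1 = 'b'.
One capturing group, so `findall` returns just the captured substring from each match — 2 in all.

['1cfr', 'b']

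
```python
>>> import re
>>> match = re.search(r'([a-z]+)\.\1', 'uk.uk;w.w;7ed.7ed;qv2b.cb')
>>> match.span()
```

(0, 5)

After group 1 captures some text, `\1` only succeeds where that same text appears again.
`re.search` tries every starting position until one works.
The match spans [0:5] → 'uk.uk'.
Captured: group 1 = 'uk'.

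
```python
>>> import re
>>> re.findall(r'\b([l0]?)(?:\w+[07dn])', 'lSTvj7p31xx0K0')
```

['l']

This matches a word boundary (`\b`, zero-width); then optionally one of [l0] (captured); then one or more of a word character, then one of [07dn] (non-capturing group).
Scanning left to right: at [0:14] match 'lSTvj7p31xx0K0', group 1 = 'l'.
One capturing group, so `findall` returns just the captured substring from the one match — 1 in all.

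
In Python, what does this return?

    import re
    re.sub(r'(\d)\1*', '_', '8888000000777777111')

'____'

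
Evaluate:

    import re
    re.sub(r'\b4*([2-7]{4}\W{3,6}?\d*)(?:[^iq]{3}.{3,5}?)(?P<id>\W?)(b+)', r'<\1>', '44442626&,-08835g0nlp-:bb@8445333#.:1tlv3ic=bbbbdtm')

'<2626&,-08835>@8445333#.:1tlv3ic=bbbbdtm'

Pattern: a word boundary (`\b`, zero-width); then zero or more of a literal '4'; then exactly 4 of a character in [2-7], then 3 to 6 of a non-word character (lazy), then zero or more of a digit (captured); then exactly 3 of any character except [iq], then 3 to 5 of any character (lazy) (non-capturing group); then optionally a non-word character (captured as 'id'); then one or more of a literal 'b' (captured).
Matches: at [0:25] → '44442626&,-08835g0nlp-:bb'.
`\1` in the replacement pulls in group 1's text for each match.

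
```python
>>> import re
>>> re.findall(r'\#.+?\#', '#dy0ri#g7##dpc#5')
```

Because the quantifier is non-greedy, it stops expanding at the earliest point where the rest of the pattern can succeed.
Scanning left to right: at [0:7] → '#dy0ri#'; at [9:15] → '##dpc#'.
With no groups in the pattern, `findall` gives back each whole match — 2 here.

['#dy0ri#', '##dpc#']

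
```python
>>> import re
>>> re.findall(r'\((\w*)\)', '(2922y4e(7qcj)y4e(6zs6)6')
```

['7qcj', '6zs6']

With a single group, `findall` returns only what that group captured — 2 items.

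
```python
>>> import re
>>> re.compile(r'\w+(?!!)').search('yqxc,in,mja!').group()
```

'yqxc'

`(?!…)`/`(?<!…)` only lets a position through if the neighbouring text does NOT match; no characters are consumed.
`re.search` tries every starting position until one works.
The match spans [0:4] → 'yqxc'.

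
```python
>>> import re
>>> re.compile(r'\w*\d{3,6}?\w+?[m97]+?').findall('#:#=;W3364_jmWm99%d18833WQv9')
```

The pattern matches zero or more of a word character, then 3 to 6 of a digit (lazy); then one or more of a word character (lazy), then one or more of one of [m97] (lazy).
Scanning left to right: at [5:13] → 'W3364_jm'; at [18:28] → 'd18833WQv9'.
Since nothing is captured, `findall` lists the 2 matched substrings directly.

['W3364_jm', 'd18833WQv9']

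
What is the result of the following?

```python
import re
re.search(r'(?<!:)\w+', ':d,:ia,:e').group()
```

'a'

`(?!…)`/`(?<!…)` only lets a position through if the neighbouring text does NOT match; no characters are consumed.
The match spans [5:6] → 'a'.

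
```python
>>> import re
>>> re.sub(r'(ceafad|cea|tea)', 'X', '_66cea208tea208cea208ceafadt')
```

Branches in `(...|...)` are attempted left-to-right; the first branch that allows the whole pattern to succeed is taken.
Each match is replaced by 'X'.

'_66X208X208X208Xt'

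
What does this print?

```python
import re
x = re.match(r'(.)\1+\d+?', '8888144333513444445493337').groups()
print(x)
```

The match spans [0:5] → '88881'.
Captured: group 1 = '8'.

('8',)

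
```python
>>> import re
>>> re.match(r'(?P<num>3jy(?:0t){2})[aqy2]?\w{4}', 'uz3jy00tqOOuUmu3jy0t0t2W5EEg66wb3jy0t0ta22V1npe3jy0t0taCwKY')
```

Pattern: the literal '3jy', then the literal '0t' repeated 2 times (captured as 'num'); then optionally one of [aqy2], then exactly 4 of a word character.
`match` is anchored at position 0; if the pattern doesn't fit there, it returns None.
Here the string doesn't start with a match, so the call returns None.

None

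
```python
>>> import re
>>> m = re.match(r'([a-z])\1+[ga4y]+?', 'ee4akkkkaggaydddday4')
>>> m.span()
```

(0, 3)

`re.match` won't scan ahead — the pattern has to work from the very first character.
The match spans [0:3] → 'ee4'.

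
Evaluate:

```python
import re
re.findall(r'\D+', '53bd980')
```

['bd']

This matches one or more of a non-digit.
`findall` yields the raw match text (1 of them) because the pattern has no groups.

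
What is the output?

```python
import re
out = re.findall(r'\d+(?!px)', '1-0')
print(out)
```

['1', '0']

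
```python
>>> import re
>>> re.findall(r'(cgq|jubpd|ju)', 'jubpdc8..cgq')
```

Alternation isn't longest-match — the leftmost alternative that fits at this position is chosen.
Scanning left to right: at [0:5] match 'jubpd', group 1 = 'jubpd'; at [9:12] match 'cgq', group 1 = 'cgq'.
With a single group, `findall` returns only what that group captured — 2 items.

['jubpd', 'cgq']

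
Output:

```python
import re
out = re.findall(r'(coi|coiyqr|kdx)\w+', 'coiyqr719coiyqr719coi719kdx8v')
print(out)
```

`|` is ordered: at each position the engine commits to the first alternative that works.
Walking the string: at [0:29] match 'coiyqr719coiyqr719coi719kdx8v', group 1 = 'coi'.
Because there's exactly one group, `findall` drops the full match and keeps group 1 from the one hit.

['coi']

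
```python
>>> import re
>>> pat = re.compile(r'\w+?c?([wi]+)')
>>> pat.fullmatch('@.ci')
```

`fullmatch` succeeds only if the pattern covers the string from start to end.
Here the pattern can't cover the whole string, so the call returns None.

None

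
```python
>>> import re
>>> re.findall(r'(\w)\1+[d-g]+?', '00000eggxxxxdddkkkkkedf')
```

`\1` has to match the exact text group 1 already captured.
Walking the string: at [0:6] match '00000e', group 1 = '0'; at [8:13] match 'xxxxd', group 1 = 'x'; at [15:21] match 'kkkkke', group 1 = 'k'.
One capturing group, so `findall` returns just the captured substring from each match — 3 in all.

['0', 'x', 'k']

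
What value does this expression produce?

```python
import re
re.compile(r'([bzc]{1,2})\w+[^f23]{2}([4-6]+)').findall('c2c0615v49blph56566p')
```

Pattern: 1 to 2 of one of [bzc] (captured); then one or more of a word character, then exactly 2 of any character except [f23]; then one or more of a character in [4-6] (captured).
Matches: at [0:19] match 'c2c0615v49blph56566', groups = ('c', '6').
Multiple groups make `findall` return tuples — one 2-tuple for the one match.

[('c', '6')]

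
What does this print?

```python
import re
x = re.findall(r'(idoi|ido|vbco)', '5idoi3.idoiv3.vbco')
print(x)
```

['idoi', 'idoi', 'vbco']

`|` is ordered: at each position the engine commits to the first alternative that works.
Matches: at [1:5] match 'idoi', group 1 = 'idoi'; at [7:11] match 'idoi', group 1 = 'idoi'; at [14:18] match 'vbco', group 1 = 'vbco'.
Because there's exactly one group, `findall` drops the full match and keeps group 1 from each hit.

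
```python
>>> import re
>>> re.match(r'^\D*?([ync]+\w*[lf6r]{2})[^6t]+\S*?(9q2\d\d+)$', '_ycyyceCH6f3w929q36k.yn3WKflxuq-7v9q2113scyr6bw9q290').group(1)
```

The match spans [0:52] → '_ycyyceCH6f3w929q36k.yn3WKflxuq-7v9q2113scyr6bw9q290'.
Captured: group 1 = 'ycyyceCH6f', group 2 = '9q290'.

'ycyyceCH6f'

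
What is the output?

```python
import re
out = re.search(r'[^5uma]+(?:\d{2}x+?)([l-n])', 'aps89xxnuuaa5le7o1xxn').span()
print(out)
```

The match spans [1:8] → 'ps89xxn'.

(1, 8)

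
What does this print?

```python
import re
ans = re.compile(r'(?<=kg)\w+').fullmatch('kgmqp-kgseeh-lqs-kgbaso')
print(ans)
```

`fullmatch` succeeds only if the pattern covers the string from start to end.
Here the pattern can't cover the whole string, so the call returns None.

None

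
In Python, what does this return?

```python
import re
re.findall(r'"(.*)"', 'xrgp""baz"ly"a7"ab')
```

Matches: at [4:16] match '""baz"ly"a7"', group 1 = '"baz"ly"a7'.
`findall` collects group 1 from the one match (1 total).

['"baz"ly"a7']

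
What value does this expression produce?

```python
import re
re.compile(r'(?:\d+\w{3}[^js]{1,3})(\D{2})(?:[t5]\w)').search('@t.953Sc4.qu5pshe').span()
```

(3, 14)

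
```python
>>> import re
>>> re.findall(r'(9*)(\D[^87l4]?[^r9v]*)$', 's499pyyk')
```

[('99', 'pyyk')]

`findall` packs the 2 group values into a tuple for every match.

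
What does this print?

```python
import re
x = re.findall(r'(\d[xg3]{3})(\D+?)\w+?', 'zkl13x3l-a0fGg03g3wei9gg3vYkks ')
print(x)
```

[('13x3', 'l-'), ('03g3', 'w'), ('9gg3', 'v')]

A non-greedy quantifier consumes as few characters as it can — just enough that the remainder of the pattern still matches from where it stops; whatever follows it matches normally.
`findall` packs the 2 group values into a tuple for every match.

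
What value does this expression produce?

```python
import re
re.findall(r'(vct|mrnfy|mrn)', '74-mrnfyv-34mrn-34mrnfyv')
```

Alternation isn't longest-match — the leftmost alternative that fits at this position is chosen.
Walking the string: at [3:8] match 'mrnfy', group 1 = 'mrnfy'; at [12:15] match 'mrn', group 1 = 'mrn'; at [18:23] match 'mrnfy', group 1 = 'mrnfy'.
One capturing group, so `findall` returns just the captured substring from each match — 3 in all.

['mrnfy', 'mrn', 'mrnfy']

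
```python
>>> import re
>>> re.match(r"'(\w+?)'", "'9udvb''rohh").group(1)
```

'9udvb'

The match spans [0:7] → "'9udvb'".
Captured: group 1 = '9udvb'.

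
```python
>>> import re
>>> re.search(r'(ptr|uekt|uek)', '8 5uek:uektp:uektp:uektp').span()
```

The match spans [3:6] → 'uek'.

(3, 6)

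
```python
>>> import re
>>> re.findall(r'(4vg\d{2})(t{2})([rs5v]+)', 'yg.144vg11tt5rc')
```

`findall` packs the 3 group values into a tuple for every match.

[('4vg11', 'tt', '5r')]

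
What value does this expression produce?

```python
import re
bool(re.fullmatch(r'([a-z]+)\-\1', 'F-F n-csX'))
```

`\1` is not a pattern — it's the concrete string captured by group 1, re-applied verbatim.
`fullmatch` succeeds only if the pattern covers the string from start to end.
Here there's no way to consume every character, so the call returns None, and `bool(None)` is False.

False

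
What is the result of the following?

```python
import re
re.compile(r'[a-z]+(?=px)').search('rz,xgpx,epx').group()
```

'xg'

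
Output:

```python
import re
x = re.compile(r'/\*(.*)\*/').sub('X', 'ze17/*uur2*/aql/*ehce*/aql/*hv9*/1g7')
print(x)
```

Matches: at [4:33] → '/*uur2*/aql/*ehce*/aql/*hv9*/'.
Each match is replaced by 'X'.

ze17X1g7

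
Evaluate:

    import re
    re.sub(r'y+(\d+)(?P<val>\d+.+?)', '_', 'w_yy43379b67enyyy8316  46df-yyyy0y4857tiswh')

The pattern matches one or more of a literal 'y'; then one or more of a digit (captured); then one or more of a digit, then one or more of any character (lazy) (captured as 'val').
The `?` after the quantifier makes it lazy — it takes as little as possible before letting the rest of the pattern try.
Matches: at [2:10] → 'yy43379b'; at [14:22] → 'yyy8316 '; at [33:39] → 'y4857t'.
Each match is replaced by '_'.

'w__67en_ 46df-yyyy0_iswh'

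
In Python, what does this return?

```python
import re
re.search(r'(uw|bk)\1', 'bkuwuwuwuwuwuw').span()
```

`\1` is not a pattern — it's the concrete string captured by group 1, re-applied verbatim.
The match spans [2:6] → 'uwuw'.

(2, 6)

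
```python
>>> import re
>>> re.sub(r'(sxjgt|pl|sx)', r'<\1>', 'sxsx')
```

Matches: at [0:2] → 'sx'; at [2:4] → 'sx'.
`\1` in the replacement pulls in group 1's text for each match.

'<sx><sx>'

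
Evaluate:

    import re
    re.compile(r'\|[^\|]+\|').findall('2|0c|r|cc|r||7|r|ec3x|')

['|0c|', '|cc|', '|7|', '|ec3x|']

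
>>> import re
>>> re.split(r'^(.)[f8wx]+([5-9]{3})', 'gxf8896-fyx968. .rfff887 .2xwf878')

This matches anchored at the start of the string; then any character (captured); then one or more of one of [f8wx]; then exactly 3 of a character in [5-9] (captured).
Matches to split on: at [0:7] → 'gxf8896'.
Because the pattern has a capturing group, `split` also inserts each captured text between the pieces.

['', 'g', '896', '-fyx968. .rfff887 .2xwf878']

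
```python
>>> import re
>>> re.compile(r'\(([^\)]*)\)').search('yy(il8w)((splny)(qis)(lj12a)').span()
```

The match spans [2:8] → '(il8w)'.

(2, 8)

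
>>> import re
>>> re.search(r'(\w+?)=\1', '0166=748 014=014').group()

`\1` has to match the exact text group 1 already captured.
`search` walks the string left to right and returns the first match it finds.
The match spans [9:16] → '014=014'.
Captured: group 1 = '014'.

'014=014'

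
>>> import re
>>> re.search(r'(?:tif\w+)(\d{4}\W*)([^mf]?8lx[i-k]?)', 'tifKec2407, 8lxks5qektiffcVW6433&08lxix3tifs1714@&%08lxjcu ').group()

'tifKec2407, 8lxk'

The pattern matches the literal 'tif', then one or more of a word character (non-capturing group); then exactly 4 of a digit, then zero or more of a non-word character (captured); then optionally any character except [mf], then the literal '8lx', then optionally a character in [i-k] (captured).
The match spans [0:16] → 'tifKec2407, 8lxk'.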